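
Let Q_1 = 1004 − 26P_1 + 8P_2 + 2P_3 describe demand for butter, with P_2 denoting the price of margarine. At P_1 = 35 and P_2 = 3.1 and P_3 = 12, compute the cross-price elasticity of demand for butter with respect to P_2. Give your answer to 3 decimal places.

At P_1 = 35 and P_2 = 3.1 and P_3 = 12: Q_1 = 142.8.
∂Q_1/∂P_2 = 8.
ε = (∂Q_1/∂P_2)(P_2/Q_1) = 8 × (3.1/142.8) ≈ 0.174.
Since ε > 0, butter and margarine are substitutes.

0.174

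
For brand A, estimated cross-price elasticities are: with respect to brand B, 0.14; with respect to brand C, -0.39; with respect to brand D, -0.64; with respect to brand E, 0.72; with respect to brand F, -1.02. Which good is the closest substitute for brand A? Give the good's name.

Substitutes have ε > 0. Among the positive values, 0.72 (brand E) is largest.

brand E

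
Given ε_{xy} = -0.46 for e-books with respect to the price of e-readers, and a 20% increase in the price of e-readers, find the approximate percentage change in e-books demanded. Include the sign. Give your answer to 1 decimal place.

%ΔQ ≈ ε × %ΔP of e-readers = -0.46 × (20%) = -9.2%.
Demand for e-books falls by about 9.2%.

-9.2%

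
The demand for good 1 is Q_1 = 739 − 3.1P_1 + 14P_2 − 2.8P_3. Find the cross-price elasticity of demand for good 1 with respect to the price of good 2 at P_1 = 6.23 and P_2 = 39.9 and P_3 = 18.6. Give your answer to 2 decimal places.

0.46

At P_1 = 6.23 and P_2 = 39.9 and P_3 = 18.6: Q_1 = 1226.207.
∂Q_1/∂P_2 = 14.
ε = (∂Q_1/∂P_2)(P_2/Q_1) = 14 × (39.9/1226.207) ≈ 0.46.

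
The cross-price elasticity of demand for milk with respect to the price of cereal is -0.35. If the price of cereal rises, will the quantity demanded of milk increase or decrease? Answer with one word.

decrease

ε < 0 and the price of cereal rises, so the quantity of milk moves in the opposite direction: it decreases.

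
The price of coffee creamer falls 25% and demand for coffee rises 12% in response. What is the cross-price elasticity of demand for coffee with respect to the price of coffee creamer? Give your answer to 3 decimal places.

-0.480

ε = (%ΔQ of coffee) / (%ΔP of coffee creamer) = (12%) / (-25%) ≈ -0.480.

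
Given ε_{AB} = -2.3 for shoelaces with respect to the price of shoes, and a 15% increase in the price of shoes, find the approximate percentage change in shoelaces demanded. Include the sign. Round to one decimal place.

-34.5%

%ΔQ ≈ ε × %ΔP of shoes = -2.3 × (15%) = -34.5%.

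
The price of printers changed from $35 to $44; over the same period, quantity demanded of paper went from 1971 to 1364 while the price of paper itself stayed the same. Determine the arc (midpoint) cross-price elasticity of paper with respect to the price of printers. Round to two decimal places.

ΔQ_A = 1364 − 1971 = -607; ΔP_B = 44 − 35 = 9.
Midpoints: Q̄_A = 1667.5, P̄_B = 39.50.
ε = (ΔQ_A/Q̄_A)/(ΔP_B/P̄_B) = (-607/1667.5)/(9/39.50) ≈ -1.60.
ε < 0: paper and printers are complements.

-1.60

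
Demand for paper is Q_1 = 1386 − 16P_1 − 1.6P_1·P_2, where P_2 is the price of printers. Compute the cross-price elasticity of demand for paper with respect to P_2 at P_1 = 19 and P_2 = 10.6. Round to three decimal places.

At P_1 = 19 and P_2 = 10.6: Q_1 = 759.76.
∂Q_1/∂P_2 = -1.6P_1 = -1.6(19) = -30.4000.
ε = (∂Q_1/∂P_2)(P_2/Q_1) = -30.4000 × (10.6/759.76) ≈ -0.424.

-0.424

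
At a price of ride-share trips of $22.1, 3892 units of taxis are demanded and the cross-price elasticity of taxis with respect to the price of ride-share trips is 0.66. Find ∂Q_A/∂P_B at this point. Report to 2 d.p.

ε = (∂Q_A/∂P_B)·(P_B/Q_A) ⇒ ∂Q_A/∂P_B = ε·Q_A/P_B = 0.66 × 3892/22.1 ≈ 116.23.

116.23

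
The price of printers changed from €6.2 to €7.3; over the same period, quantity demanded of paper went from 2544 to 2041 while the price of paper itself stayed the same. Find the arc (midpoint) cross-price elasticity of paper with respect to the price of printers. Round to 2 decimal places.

ΔQ_A = 2041 − 2544 = -503; ΔP_B = 7.3 − 6.2 = 1.1.
Midpoints: Q̄_A = 2292.5, P̄_B = 6.75.
ε = (ΔQ_A/Q̄_A)/(ΔP_B/P̄_B) = (-503/2292.5)/(1.1/6.75) ≈ -1.35.

-1.35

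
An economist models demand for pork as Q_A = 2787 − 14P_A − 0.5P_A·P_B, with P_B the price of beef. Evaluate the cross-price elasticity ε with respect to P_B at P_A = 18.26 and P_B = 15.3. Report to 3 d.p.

At P_A = 18.26 and P_B = 15.3: Q_A = 2391.671.
∂Q_A/∂P_B = -0.5P_A = -0.5(18.26) = -9.1300.
ε = (∂Q_A/∂P_B)(P_B/Q_A) = -9.1300 × (15.3/2391.671) ≈ -0.058.

-0.058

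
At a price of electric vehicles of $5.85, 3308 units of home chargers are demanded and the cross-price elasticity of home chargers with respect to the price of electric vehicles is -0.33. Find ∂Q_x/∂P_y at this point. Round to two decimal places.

-186.61

ε = (∂Q_x/∂P_y)·(P_y/Q_x) ⇒ ∂Q_x/∂P_y = ε·Q_x/P_y = -0.33 × 3308/5.85 ≈ -186.61.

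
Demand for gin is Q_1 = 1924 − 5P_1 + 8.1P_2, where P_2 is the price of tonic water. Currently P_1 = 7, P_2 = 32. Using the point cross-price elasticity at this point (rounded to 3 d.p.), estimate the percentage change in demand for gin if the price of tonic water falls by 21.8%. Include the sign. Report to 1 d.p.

At P_1 = 7, P_2 = 32: Q_1 = 2148.2.
∂Q_1/∂P_2 = 8.1.
ε = (∂Q_1/∂P_2)(P_2/Q_1) = 8.1000 × 32/2148.2 ≈ 0.121.
%ΔQ_1 ≈ ε × %ΔP_2 = 0.121 × (-21.8%) = -2.6%.

-2.6%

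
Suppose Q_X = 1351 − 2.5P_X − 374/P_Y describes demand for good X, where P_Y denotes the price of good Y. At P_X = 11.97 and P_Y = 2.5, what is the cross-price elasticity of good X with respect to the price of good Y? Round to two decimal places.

At P_X = 11.97 and P_Y = 2.5: Q_X = 1171.475.
∂Q_X/∂P_Y = 374/P_Y² = 59.8400.
ε = (∂Q_X/∂P_Y)(P_Y/Q_X) = 59.8400 × (2.5/1171.475) ≈ 0.13.
ε > 0: substitutes.

0.13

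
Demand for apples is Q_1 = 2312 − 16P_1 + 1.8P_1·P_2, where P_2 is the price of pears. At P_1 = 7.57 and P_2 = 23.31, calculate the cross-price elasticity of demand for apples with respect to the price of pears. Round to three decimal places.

At P_1 = 7.57 and P_2 = 23.31: Q_1 = 2508.502.
∂Q_1/∂P_2 = 1.8P_1 = 1.8(7.57) = 13.6260.
ε = (∂Q_1/∂P_2)(P_2/Q_1) = 13.6260 × (23.31/2508.502) ≈ 0.127.

0.127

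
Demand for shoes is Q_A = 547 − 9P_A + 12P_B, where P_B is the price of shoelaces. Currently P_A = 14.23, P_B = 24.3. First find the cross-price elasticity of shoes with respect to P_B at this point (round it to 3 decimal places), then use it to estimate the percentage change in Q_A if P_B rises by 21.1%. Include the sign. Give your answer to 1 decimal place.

8.7%

At P_A = 14.23, P_B = 24.3: Q_A = 710.53.
∂Q_A/∂P_B = 12.
ε = (∂Q_A/∂P_B)(P_B/Q_A) = 12.0000 × 24.3/710.53 ≈ 0.410.
%ΔQ_A ≈ ε × %ΔP_B = 0.410 × (21.1%) = 8.7%.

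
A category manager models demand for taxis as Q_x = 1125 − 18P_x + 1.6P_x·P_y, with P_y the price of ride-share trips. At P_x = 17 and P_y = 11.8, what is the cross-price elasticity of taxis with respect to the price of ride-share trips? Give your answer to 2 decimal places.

At P_x = 17 and P_y = 11.8: Q_x = 1139.96.
∂Q_x/∂P_y = 1.6P_x = 1.6(17) = 27.2000.
ε = (∂Q_x/∂P_y)(P_y/Q_x) = 27.2000 × (11.8/1139.96) ≈ 0.28.
ε > 0: substitutes.

0.28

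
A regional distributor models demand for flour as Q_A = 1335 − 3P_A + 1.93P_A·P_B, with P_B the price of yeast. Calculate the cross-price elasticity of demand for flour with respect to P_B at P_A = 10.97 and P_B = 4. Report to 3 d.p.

At P_A = 10.97 and P_B = 4: Q_A = 1386.778.
∂Q_A/∂P_B = 1.93P_A = 1.93(10.97) = 21.1721.
ε = (∂Q_A/∂P_B)(P_B/Q_A) = 21.1721 × (4/1386.778) ≈ 0.061.

0.061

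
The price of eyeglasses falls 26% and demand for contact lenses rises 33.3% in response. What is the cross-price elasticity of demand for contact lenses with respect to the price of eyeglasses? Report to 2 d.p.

-1.28

ε = (%ΔQ of contact lenses) / (%ΔP of eyeglasses) = (33.3%) / (-26%) ≈ -1.28.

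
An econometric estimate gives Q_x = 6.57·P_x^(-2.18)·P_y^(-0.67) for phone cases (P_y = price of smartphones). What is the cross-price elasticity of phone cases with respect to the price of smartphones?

-0.67

In a log-linear (constant-elasticity) demand function, the coefficient on the exponent of P_y is the cross-price elasticity.
ε = -0.67. Negative, so phone cases and smartphones are complements.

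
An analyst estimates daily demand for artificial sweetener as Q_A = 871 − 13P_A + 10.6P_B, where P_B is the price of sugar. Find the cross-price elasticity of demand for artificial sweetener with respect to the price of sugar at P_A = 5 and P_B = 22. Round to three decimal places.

0.224

At P_A = 5 and P_B = 22: Q_A = 1039.2.
∂Q_A/∂P_B = 10.6.
ε = (∂Q_A/∂P_B)(P_B/Q_A) = 10.6 × (22/1039.2) ≈ 0.224.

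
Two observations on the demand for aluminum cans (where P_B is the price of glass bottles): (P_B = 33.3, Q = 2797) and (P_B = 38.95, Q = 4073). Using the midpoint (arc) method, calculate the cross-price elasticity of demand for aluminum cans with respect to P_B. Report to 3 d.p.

ΔQ_A = 4073 − 2797 = 1276; ΔP_B = 38.95 − 33.3 = 5.65.
Midpoints: Q̄_A = 3435.0, P̄_B = 36.12.
ε = (ΔQ_A/Q̄_A)/(ΔP_B/P̄_B) = (1276/3435.0)/(5.65/36.12) ≈ 2.375.
ε > 0: aluminum cans and glass bottles are substitutes.

2.375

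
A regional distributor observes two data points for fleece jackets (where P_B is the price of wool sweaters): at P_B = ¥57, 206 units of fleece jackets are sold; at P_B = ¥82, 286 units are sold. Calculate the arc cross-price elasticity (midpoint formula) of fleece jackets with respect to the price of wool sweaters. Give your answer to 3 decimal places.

0.904

ΔQ_A = 286 − 206 = 80; ΔP_B = 82 − 57 = 25.
Midpoints: Q̄_A = 246.0, P̄_B = 69.50.
ε = (ΔQ_A/Q̄_A)/(ΔP_B/P̄_B) = (80/246.0)/(25/69.50) ≈ 0.904.
ε > 0: fleece jackets and wool sweaters are substitutes.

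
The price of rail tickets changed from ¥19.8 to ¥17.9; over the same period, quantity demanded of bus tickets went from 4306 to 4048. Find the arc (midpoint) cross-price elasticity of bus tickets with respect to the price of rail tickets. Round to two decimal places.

ΔQ_A = 4048 − 4306 = -258; ΔP_B = 17.9 − 19.8 = -1.9.
Midpoints: Q̄_A = 4177.0, P̄_B = 18.85.
ε = (ΔQ_A/Q̄_A)/(ΔP_B/P̄_B) = (-258/4177.0)/(-1.9/18.85) ≈ 0.61.
ε > 0: bus tickets and rail tickets are substitutes.

0.61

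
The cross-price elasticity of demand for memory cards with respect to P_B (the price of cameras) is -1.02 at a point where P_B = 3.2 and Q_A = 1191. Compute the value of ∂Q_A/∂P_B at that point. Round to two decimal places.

-379.63

ε = (∂Q_A/∂P_B)·(P_B/Q_A) ⇒ ∂Q_A/∂P_B = ε·Q_A/P_B = -1.02 × 1191/3.2 ≈ -379.63.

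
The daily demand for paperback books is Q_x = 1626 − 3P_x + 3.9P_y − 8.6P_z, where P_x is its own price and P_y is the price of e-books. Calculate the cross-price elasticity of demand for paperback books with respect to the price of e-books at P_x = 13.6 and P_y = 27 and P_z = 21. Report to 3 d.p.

0.070

At P_x = 13.6 and P_y = 27 and P_z = 21: Q_x = 1509.9.
∂Q_x/∂P_y = 3.9.
ε = (∂Q_x/∂P_y)(P_y/Q_x) = 3.9 × (27/1509.9) ≈ 0.070.
Since ε > 0, paperback books and e-books are substitutes.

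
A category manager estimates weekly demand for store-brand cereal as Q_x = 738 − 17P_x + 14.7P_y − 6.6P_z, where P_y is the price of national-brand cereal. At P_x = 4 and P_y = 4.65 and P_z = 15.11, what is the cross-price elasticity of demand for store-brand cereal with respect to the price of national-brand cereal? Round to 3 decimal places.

0.107

At P_x = 4 and P_y = 4.65 and P_z = 15.11: Q_x = 638.629.
∂Q_x/∂P_y = 14.7.
ε = (∂Q_x/∂P_y)(P_y/Q_x) = 14.7 × (4.65/638.629) ≈ 0.107.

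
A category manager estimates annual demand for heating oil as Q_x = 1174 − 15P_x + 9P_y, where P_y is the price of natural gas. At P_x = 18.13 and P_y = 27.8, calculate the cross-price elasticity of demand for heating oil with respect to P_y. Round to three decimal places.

0.217

At P_x = 18.13 and P_y = 27.8: Q_x = 1152.25.
∂Q_x/∂P_y = 9.
ε = (∂Q_x/∂P_y)(P_y/Q_x) = 9 × (27.8/1152.25) ≈ 0.217.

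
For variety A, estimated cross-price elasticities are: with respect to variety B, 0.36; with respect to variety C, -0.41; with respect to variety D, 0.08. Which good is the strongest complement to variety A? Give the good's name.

variety C

Complements have ε < 0. The most negative value is -0.41 (variety C).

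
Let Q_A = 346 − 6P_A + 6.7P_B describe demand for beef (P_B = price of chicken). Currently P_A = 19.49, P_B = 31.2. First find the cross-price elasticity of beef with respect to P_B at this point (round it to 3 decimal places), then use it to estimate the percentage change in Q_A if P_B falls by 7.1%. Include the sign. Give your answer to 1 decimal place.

At P_A = 19.49, P_B = 31.2: Q_A = 438.1.
∂Q_A/∂P_B = 6.7.
ε = (∂Q_A/∂P_B)(P_B/Q_A) = 6.7000 × 31.2/438.1 ≈ 0.477.
%ΔQ_A ≈ ε × %ΔP_B = 0.477 × (-7.1%) = -3.4%.

-3.4%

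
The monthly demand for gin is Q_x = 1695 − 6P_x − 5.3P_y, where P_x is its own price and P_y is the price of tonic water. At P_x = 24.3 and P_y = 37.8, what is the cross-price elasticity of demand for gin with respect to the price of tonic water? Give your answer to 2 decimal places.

-0.15

At P_x = 24.3 and P_y = 37.8: Q_x = 1348.86.
∂Q_x/∂P_y = -5.3.
ε = (∂Q_x/∂P_y)(P_y/Q_x) = -5.3 × (37.8/1348.86) ≈ -0.15.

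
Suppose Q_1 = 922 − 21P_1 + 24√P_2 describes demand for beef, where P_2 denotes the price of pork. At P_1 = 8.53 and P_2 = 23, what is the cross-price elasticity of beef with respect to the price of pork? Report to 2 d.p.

At P_1 = 8.53 and P_2 = 23: Q_1 = 857.970.
∂Q_1/∂P_2 = 24/(2√P_2) = 24/(2√23) = 2.5022.
ε = (∂Q_1/∂P_2)(P_2/Q_1) = 2.5022 × (23/857.970) ≈ 0.07.

0.07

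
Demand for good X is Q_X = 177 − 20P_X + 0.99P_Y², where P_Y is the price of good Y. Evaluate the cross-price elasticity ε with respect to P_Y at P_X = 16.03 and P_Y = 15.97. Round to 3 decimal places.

At P_X = 16.03 and P_Y = 15.97: Q_X = 108.890.
∂Q_X/∂P_Y = 1.98P_Y = 1.98(15.97) = 31.6206.
ε = (∂Q_X/∂P_Y)(P_Y/Q_X) = 31.6206 × (15.97/108.890) ≈ 4.638.
ε > 0: substitutes.

4.638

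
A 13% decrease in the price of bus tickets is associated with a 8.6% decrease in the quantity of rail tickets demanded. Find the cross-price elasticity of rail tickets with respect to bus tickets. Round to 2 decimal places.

0.66

ε = (%ΔQ of rail tickets) / (%ΔP of bus tickets) = (-8.6%) / (-13%) ≈ 0.66.
Positive cross-price elasticity: substitutes.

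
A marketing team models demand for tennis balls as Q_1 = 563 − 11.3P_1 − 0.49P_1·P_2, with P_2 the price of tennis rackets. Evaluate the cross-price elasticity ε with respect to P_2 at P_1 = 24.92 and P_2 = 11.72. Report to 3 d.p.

At P_1 = 24.92 and P_2 = 11.72: Q_1 = 138.293.
∂Q_1/∂P_2 = -0.49P_1 = -0.49(24.92) = -12.2108.
ε = (∂Q_1/∂P_2)(P_2/Q_1) = -12.2108 × (11.72/138.293) ≈ -1.035.

-1.035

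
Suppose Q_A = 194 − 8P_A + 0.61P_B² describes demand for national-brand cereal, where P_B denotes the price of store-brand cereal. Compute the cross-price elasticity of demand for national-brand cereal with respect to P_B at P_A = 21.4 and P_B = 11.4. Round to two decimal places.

At P_A = 21.4 and P_B = 11.4: Q_A = 102.076.
∂Q_A/∂P_B = 1.22P_B = 1.22(11.4) = 13.9080.
ε = (∂Q_A/∂P_B)(P_B/Q_A) = 13.9080 × (11.4/102.076) ≈ 1.55.
ε > 0: substitutes.

1.55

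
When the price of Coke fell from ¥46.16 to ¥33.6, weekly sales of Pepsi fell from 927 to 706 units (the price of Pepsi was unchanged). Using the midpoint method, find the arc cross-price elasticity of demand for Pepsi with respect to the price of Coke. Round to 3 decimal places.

0.859

ΔQ_A = 706 − 927 = -221; ΔP_B = 33.6 − 46.16 = -12.56.
Midpoints: Q̄_A = 816.5, P̄_B = 39.88.
ε = (ΔQ_A/Q̄_A)/(ΔP_B/P̄_B) = (-221/816.5)/(-12.56/39.88) ≈ 0.859.
ε > 0: Pepsi and Coke are substitutes.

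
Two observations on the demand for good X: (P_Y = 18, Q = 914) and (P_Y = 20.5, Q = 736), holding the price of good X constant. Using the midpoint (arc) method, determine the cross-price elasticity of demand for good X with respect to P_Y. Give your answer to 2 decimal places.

ΔQ_X = 736 − 914 = -178; ΔP_Y = 20.5 − 18 = 2.5.
Midpoints: Q̄_X = 825.0, P̄_Y = 19.25.
ε = (ΔQ_X/Q̄_X)/(ΔP_Y/P̄_Y) = (-178/825.0)/(2.5/19.25) ≈ -1.66.

-1.66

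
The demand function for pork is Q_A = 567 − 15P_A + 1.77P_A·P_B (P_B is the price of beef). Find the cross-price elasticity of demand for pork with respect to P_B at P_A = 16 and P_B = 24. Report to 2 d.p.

At P_A = 16 and P_B = 24: Q_A = 1006.68.
∂Q_A/∂P_B = 1.77P_A = 1.77(16) = 28.3200.
ε = (∂Q_A/∂P_B)(P_B/Q_A) = 28.3200 × (24/1006.68) ≈ 0.68.
ε > 0: substitutes.

0.68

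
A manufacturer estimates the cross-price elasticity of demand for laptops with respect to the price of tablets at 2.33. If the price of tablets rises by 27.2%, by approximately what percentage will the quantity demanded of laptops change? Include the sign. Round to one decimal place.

63.4%

%ΔQ ≈ ε × %ΔP of tablets = 2.33 × (27.2%) = 63.4%.
Demand for laptops rises by about 63.4%.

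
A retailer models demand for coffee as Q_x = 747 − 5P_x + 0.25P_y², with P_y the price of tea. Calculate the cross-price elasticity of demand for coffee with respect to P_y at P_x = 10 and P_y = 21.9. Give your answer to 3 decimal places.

0.294

At P_x = 10 and P_y = 21.9: Q_x = 816.903.
∂Q_x/∂P_y = 0.5P_y = 0.5(21.9) = 10.9500.
ε = (∂Q_x/∂P_y)(P_y/Q_x) = 10.9500 × (21.9/816.903) ≈ 0.294.
ε > 0: substitutes.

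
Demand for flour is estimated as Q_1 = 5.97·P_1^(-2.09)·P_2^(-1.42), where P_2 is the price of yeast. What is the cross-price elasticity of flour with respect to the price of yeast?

In a log-linear (constant-elasticity) demand function, the coefficient on the exponent of P_2 is the cross-price elasticity.
ε = -1.42. Negative, so flour and yeast are complements.

-1.42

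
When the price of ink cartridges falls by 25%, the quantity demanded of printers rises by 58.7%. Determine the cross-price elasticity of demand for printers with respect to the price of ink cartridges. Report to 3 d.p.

ε = (%ΔQ of printers) / (%ΔP of ink cartridges) = (58.7%) / (-25%) ≈ -2.348.

-2.348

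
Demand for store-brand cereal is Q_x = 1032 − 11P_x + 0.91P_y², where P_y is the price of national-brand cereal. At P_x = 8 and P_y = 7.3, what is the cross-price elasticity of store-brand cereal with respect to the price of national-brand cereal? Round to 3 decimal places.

At P_x = 8 and P_y = 7.3: Q_x = 992.494.
∂Q_x/∂P_y = 1.82P_y = 1.82(7.3) = 13.2860.
ε = (∂Q_x/∂P_y)(P_y/Q_x) = 13.2860 × (7.3/992.494) ≈ 0.098.

0.098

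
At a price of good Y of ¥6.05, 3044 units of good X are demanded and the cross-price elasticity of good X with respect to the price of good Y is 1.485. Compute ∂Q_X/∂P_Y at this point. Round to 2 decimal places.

ε = (∂Q_X/∂P_Y)·(P_Y/Q_X) ⇒ ∂Q_X/∂P_Y = ε·Q_X/P_Y = 1.485 × 3044/6.05 ≈ 747.16.

747.16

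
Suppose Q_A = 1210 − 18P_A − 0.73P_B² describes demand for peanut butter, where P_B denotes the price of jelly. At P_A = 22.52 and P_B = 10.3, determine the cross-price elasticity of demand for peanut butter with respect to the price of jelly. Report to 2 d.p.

-0.21

At P_A = 22.52 and P_B = 10.3: Q_A = 727.194.
∂Q_A/∂P_B = -1.46P_B = -1.46(10.3) = -15.0380.
ε = (∂Q_A/∂P_B)(P_B/Q_A) = -15.0380 × (10.3/727.194) ≈ -0.21.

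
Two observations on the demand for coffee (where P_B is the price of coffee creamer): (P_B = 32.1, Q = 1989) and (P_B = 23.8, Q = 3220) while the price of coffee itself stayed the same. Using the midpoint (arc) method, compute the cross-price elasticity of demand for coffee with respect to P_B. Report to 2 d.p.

-1.59

ΔQ_A = 3220 − 1989 = 1231; ΔP_B = 23.8 − 32.1 = -8.3.
Midpoints: Q̄_A = 2604.5, P̄_B = 27.95.
ε = (ΔQ_A/Q̄_A)/(ΔP_B/P̄_B) = (1231/2604.5)/(-8.3/27.95) ≈ -1.59.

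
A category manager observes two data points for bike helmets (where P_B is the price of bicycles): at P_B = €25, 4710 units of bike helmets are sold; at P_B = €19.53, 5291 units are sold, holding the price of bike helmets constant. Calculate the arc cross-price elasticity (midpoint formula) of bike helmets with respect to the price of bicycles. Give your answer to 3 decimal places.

-0.473

ΔQ_A = 5291 − 4710 = 581; ΔP_B = 19.53 − 25 = -5.47.
Midpoints: Q̄_A = 5000.5, P̄_B = 22.27.
ε = (ΔQ_A/Q̄_A)/(ΔP_B/P̄_B) = (581/5000.5)/(-5.47/22.27) ≈ -0.473.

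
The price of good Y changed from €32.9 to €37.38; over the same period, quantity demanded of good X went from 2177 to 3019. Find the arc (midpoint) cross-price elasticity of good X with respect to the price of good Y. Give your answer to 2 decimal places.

ΔQ_X = 3019 − 2177 = 842; ΔP_Y = 37.38 − 32.9 = 4.48.
Midpoints: Q̄_X = 2598.0, P̄_Y = 35.14.
ε = (ΔQ_X/Q̄_X)/(ΔP_Y/P̄_Y) = (842/2598.0)/(4.48/35.14) ≈ 2.54.

2.54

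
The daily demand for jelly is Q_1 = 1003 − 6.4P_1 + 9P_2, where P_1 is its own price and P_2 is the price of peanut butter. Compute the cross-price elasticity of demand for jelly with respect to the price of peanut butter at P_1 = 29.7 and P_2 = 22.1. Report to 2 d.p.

0.20

At P_1 = 29.7 and P_2 = 22.1: Q_1 = 1011.82.
∂Q_1/∂P_2 = 9.
ε = (∂Q_1/∂P_2)(P_2/Q_1) = 9 × (22.1/1011.82) ≈ 0.20.
Since ε > 0, jelly and peanut butter are substitutes.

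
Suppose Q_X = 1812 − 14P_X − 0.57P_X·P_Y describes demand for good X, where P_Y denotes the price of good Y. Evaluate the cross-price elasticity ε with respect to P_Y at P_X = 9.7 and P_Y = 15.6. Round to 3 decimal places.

-0.054

At P_X = 9.7 and P_Y = 15.6: Q_X = 1589.948.
∂Q_X/∂P_Y = -0.57P_X = -0.57(9.7) = -5.5290.
ε = (∂Q_X/∂P_Y)(P_Y/Q_X) = -5.5290 × (15.6/1589.948) ≈ -0.054.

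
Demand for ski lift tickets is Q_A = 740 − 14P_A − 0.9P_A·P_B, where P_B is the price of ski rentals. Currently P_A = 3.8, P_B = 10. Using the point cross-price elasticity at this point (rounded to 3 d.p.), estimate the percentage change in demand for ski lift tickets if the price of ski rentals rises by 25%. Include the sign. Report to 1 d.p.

-1.3%

At P_A = 3.8, P_B = 10: Q_A = 652.6.
∂Q_A/∂P_B = -0.9P_A = -3.4200.
ε = (∂Q_A/∂P_B)(P_B/Q_A) = -3.4200 × 10/652.6 ≈ -0.052.
%ΔQ_A ≈ ε × %ΔP_B = -0.052 × (25%) = -1.3%.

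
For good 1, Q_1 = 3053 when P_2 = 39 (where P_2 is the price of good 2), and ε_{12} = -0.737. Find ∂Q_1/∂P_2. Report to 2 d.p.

ε = (∂Q_1/∂P_2)·(P_2/Q_1) ⇒ ∂Q_1/∂P_2 = ε·Q_1/P_2 = -0.737 × 3053/39 ≈ -57.69.

-57.69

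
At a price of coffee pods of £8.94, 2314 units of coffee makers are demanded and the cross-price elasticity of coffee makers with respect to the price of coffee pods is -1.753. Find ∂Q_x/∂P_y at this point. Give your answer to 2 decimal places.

-453.74

ε = (∂Q_x/∂P_y)·(P_y/Q_x) ⇒ ∂Q_x/∂P_y = ε·Q_x/P_y = -1.753 × 2314/8.94 ≈ -453.74.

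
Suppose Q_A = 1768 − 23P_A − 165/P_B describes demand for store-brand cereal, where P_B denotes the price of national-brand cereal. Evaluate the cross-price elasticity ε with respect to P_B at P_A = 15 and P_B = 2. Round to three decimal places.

At P_A = 15 and P_B = 2: Q_A = 1340.5.
∂Q_A/∂P_B = 165/P_B² = 41.2500.
ε = (∂Q_A/∂P_B)(P_B/Q_A) = 41.2500 × (2/1340.5) ≈ 0.062.
ε > 0: substitutes.

0.062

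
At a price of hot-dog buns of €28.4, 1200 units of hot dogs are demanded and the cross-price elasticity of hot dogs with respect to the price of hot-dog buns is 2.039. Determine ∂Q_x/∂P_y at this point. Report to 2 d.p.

86.15

ε = (∂Q_x/∂P_y)·(P_y/Q_x) ⇒ ∂Q_x/∂P_y = ε·Q_x/P_y = 2.039 × 1200/28.4 ≈ 86.15.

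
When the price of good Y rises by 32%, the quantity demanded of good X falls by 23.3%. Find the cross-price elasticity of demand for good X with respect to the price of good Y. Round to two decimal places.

-0.73

ε = (%ΔQ of good X) / (%ΔP of good Y) = (-23.3%) / (32%) ≈ -0.73.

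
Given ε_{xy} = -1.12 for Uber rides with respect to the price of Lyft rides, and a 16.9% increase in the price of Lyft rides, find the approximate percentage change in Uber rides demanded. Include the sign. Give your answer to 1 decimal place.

%ΔQ ≈ ε × %ΔP of Lyft rides = -1.12 × (16.9%) = -18.9%.
Demand for Uber rides falls by about 18.9%.

-18.9%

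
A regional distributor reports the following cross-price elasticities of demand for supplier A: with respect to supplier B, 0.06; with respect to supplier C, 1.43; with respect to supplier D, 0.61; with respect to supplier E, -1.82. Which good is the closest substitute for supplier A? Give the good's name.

Substitutes have ε > 0. Among the positive values, 1.43 (supplier C) is largest.

supplier C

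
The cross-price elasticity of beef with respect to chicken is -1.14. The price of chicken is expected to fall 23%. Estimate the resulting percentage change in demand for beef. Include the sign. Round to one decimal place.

%ΔQ ≈ ε × %ΔP of chicken = -1.14 × (-23%) = 26.2%.

26.2%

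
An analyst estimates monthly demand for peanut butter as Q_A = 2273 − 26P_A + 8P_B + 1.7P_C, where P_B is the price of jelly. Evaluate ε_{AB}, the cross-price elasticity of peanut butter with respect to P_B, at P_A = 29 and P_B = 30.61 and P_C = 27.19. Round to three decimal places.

At P_A = 29 and P_B = 30.61 and P_C = 27.19: Q_A = 1810.103.
∂Q_A/∂P_B = 8.
ε = (∂Q_A/∂P_B)(P_B/Q_A) = 8 × (30.61/1810.103) ≈ 0.135.
Since ε > 0, peanut butter and jelly are substitutes.

0.135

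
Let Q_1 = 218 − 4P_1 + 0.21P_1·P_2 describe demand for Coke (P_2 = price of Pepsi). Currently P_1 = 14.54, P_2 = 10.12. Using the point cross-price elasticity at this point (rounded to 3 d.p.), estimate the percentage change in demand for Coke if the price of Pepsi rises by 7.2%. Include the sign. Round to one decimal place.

1.2%

At P_1 = 14.54, P_2 = 10.12: Q_1 = 190.740.
∂Q_1/∂P_2 = 0.21P_1 = 3.0534.
ε = (∂Q_1/∂P_2)(P_2/Q_1) = 3.0534 × 10.12/190.740 ≈ 0.162.
%ΔQ_1 ≈ ε × %ΔP_2 = 0.162 × (7.2%) = 1.2%.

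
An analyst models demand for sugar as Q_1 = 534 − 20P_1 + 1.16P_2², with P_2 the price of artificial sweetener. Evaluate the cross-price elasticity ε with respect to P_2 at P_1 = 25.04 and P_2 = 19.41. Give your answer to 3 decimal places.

At P_1 = 25.04 and P_2 = 19.41: Q_1 = 470.228.
∂Q_1/∂P_2 = 2.32P_2 = 2.32(19.41) = 45.0312.
ε = (∂Q_1/∂P_2)(P_2/Q_1) = 45.0312 × (19.41/470.228) ≈ 1.859.

1.859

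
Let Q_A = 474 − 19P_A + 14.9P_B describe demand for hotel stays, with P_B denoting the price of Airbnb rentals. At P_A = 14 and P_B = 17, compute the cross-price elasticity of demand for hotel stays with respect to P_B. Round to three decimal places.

0.549

At P_A = 14 and P_B = 17: Q_A = 461.3.
∂Q_A/∂P_B = 14.9.
ε = (∂Q_A/∂P_B)(P_B/Q_A) = 14.9 × (17/461.3) ≈ 0.549.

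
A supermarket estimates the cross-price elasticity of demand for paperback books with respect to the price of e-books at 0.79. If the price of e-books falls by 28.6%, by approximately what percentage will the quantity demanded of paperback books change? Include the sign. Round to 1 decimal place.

-22.6%

%ΔQ ≈ ε × %ΔP of e-books = 0.79 × (-28.6%) = -22.6%.
Demand for paperback books falls by about 22.6%.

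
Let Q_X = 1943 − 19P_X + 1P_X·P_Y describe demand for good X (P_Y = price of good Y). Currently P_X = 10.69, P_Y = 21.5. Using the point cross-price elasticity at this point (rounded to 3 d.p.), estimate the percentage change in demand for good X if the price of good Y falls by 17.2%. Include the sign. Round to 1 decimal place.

-2.0%

At P_X = 10.69, P_Y = 21.5: Q_X = 1969.725.
∂Q_X/∂P_Y = 1P_X = 10.6900.
ε = (∂Q_X/∂P_Y)(P_Y/Q_X) = 10.6900 × 21.5/1969.725 ≈ 0.117.
%ΔQ_X ≈ ε × %ΔP_Y = 0.117 × (-17.2%) = -2.0%.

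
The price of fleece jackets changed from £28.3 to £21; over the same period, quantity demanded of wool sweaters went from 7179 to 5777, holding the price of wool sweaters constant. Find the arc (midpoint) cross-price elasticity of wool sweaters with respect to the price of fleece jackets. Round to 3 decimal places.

ΔQ_A = 5777 − 7179 = -1402; ΔP_B = 21 − 28.3 = -7.3.
Midpoints: Q̄_A = 6478.0, P̄_B = 24.65.
ε = (ΔQ_A/Q̄_A)/(ΔP_B/P̄_B) = (-1402/6478.0)/(-7.3/24.65) ≈ 0.731.

0.731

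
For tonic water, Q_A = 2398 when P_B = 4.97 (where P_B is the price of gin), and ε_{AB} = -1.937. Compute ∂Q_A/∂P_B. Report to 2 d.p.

ε = (∂Q_A/∂P_B)·(P_B/Q_A) ⇒ ∂Q_A/∂P_B = ε·Q_A/P_B = -1.937 × 2398/4.97 ≈ -934.59.

-934.59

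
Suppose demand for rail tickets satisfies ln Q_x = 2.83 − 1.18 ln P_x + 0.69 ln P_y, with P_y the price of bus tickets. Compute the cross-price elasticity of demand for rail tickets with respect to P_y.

0.69

In a log-linear (constant-elasticity) demand function, the coefficient on ln P_y is the cross-price elasticity.
ε = 0.69. Positive, so rail tickets and bus tickets are substitutes.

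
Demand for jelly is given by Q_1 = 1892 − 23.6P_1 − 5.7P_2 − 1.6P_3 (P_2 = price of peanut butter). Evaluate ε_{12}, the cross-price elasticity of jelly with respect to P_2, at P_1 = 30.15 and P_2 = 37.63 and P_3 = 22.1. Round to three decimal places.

At P_1 = 30.15 and P_2 = 37.63 and P_3 = 22.1: Q_1 = 930.609.
∂Q_1/∂P_2 = -5.7.
ε = (∂Q_1/∂P_2)(P_2/Q_1) = -5.7 × (37.63/930.609) ≈ -0.230.

-0.230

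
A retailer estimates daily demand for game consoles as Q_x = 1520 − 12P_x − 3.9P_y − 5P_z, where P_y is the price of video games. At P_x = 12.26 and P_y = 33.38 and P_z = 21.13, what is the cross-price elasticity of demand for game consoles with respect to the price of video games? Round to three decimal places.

-0.114

At P_x = 12.26 and P_y = 33.38 and P_z = 21.13: Q_x = 1137.048.
∂Q_x/∂P_y = -3.9.
ε = (∂Q_x/∂P_y)(P_y/Q_x) = -3.9 × (33.38/1137.048) ≈ -0.114.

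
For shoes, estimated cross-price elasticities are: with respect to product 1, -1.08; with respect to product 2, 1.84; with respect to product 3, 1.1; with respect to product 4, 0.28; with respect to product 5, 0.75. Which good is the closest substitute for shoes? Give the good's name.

Substitutes have ε > 0. Among the positive values, 1.84 (product 2) is largest.

product 2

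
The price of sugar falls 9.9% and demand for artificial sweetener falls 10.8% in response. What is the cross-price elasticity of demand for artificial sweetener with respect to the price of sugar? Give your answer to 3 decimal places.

ε = (%ΔQ of artificial sweetener) / (%ΔP of sugar) = (-10.8%) / (-9.9%) ≈ 1.091.

1.091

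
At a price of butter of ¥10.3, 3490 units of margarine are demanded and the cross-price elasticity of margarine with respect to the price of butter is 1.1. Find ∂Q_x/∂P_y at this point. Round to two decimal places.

ε = (∂Q_x/∂P_y)·(P_y/Q_x) ⇒ ∂Q_x/∂P_y = ε·Q_x/P_y = 1.1 × 3490/10.3 ≈ 372.72.

372.72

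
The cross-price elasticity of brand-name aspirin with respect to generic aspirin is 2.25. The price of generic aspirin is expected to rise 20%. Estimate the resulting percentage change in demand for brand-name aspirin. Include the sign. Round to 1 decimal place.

45.0%

%ΔQ ≈ ε × %ΔP of generic aspirin = 2.25 × (20%) = 45.0%.
Demand for brand-name aspirin rises by about 45.0%.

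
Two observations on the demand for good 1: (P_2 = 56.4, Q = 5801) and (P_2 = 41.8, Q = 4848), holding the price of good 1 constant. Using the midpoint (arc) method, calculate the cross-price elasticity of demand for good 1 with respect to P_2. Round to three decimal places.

0.602

ΔQ_1 = 4848 − 5801 = -953; ΔP_2 = 41.8 − 56.4 = -14.6.
Midpoints: Q̄_1 = 5324.5, P̄_2 = 49.10.
ε = (ΔQ_1/Q̄_1)/(ΔP_2/P̄_2) = (-953/5324.5)/(-14.6/49.10) ≈ 0.602.
ε > 0: good 1 and good 2 are substitutes.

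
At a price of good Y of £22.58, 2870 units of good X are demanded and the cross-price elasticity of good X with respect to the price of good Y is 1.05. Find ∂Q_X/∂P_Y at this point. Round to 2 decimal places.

133.46

ε = (∂Q_X/∂P_Y)·(P_Y/Q_X) ⇒ ∂Q_X/∂P_Y = ε·Q_X/P_Y = 1.05 × 2870/22.58 ≈ 133.46.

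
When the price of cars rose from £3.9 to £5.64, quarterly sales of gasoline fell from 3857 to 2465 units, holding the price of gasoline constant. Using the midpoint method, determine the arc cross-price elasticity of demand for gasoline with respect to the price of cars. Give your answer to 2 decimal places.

-1.21

ΔQ_A = 2465 − 3857 = -1392; ΔP_B = 5.64 − 3.9 = 1.74.
Midpoints: Q̄_A = 3161.0, P̄_B = 4.77.
ε = (ΔQ_A/Q̄_A)/(ΔP_B/P̄_B) = (-1392/3161.0)/(1.74/4.77) ≈ -1.21.
ε < 0: gasoline and cars are complements.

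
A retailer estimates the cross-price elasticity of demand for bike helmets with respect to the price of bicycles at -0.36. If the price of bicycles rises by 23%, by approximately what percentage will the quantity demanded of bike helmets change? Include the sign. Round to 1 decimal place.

-8.3%

%ΔQ ≈ ε × %ΔP of bicycles = -0.36 × (23%) = -8.3%.
Demand for bike helmets falls by about 8.3%.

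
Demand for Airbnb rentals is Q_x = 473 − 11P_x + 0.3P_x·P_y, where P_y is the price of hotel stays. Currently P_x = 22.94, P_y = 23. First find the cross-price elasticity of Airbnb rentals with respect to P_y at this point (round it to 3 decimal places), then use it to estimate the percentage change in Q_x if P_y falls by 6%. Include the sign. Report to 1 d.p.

-2.5%

At P_x = 22.94, P_y = 23: Q_x = 378.946.
∂Q_x/∂P_y = 0.3P_x = 6.8820.
ε = (∂Q_x/∂P_y)(P_y/Q_x) = 6.8820 × 23/378.946 ≈ 0.418.
%ΔQ_x ≈ ε × %ΔP_y = 0.418 × (-6%) = -2.5%.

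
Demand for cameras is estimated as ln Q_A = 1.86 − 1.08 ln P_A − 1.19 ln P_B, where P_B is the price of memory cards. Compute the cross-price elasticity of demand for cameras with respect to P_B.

In a log-linear (constant-elasticity) demand function, the coefficient on ln P_B is the cross-price elasticity.
ε = -1.19. Negative, so cameras and memory cards are complements.

-1.19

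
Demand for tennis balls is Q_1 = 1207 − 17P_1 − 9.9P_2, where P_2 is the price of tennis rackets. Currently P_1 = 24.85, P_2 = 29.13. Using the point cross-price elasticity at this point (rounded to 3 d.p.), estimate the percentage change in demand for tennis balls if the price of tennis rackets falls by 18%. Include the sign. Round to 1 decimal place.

At P_1 = 24.85, P_2 = 29.13: Q_1 = 496.163.
∂Q_1/∂P_2 = -9.9.
ε = (∂Q_1/∂P_2)(P_2/Q_1) = -9.9000 × 29.13/496.163 ≈ -0.581.
%ΔQ_1 ≈ ε × %ΔP_2 = -0.581 × (-18%) = 10.5%.

10.5%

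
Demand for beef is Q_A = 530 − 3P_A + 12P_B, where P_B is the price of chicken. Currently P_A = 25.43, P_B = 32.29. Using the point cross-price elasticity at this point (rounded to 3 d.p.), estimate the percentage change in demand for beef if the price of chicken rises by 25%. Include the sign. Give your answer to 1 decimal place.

At P_A = 25.43, P_B = 32.29: Q_A = 841.19.
∂Q_A/∂P_B = 12.
ε = (∂Q_A/∂P_B)(P_B/Q_A) = 12.0000 × 32.29/841.19 ≈ 0.461.
%ΔQ_A ≈ ε × %ΔP_B = 0.461 × (25%) = 11.5%.

11.5%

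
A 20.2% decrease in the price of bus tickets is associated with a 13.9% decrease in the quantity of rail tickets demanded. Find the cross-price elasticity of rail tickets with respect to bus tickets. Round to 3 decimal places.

0.688

ε = (%ΔQ of rail tickets) / (%ΔP of bus tickets) = (-13.9%) / (-20.2%) ≈ 0.688.
Positive cross-price elasticity: substitutes.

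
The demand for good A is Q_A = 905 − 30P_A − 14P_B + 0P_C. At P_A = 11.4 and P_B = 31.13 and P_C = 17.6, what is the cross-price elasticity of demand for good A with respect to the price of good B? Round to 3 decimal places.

At P_A = 11.4 and P_B = 31.13 and P_C = 17.6: Q_A = 127.18.
∂Q_A/∂P_B = -14.
ε = (∂Q_A/∂P_B)(P_B/Q_A) = -14 × (31.13/127.18) ≈ -3.427.
Since ε < 0, good A and good B are complements.

-3.427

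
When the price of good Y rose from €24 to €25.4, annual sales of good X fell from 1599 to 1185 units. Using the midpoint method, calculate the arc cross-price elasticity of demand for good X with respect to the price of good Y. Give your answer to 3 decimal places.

-5.247

ΔQ_X = 1185 − 1599 = -414; ΔP_Y = 25.4 − 24 = 1.4.
Midpoints: Q̄_X = 1392.0, P̄_Y = 24.70.
ε = (ΔQ_X/Q̄_X)/(ΔP_Y/P̄_Y) = (-414/1392.0)/(1.4/24.70) ≈ -5.247.
ε < 0: good X and good Y are complements.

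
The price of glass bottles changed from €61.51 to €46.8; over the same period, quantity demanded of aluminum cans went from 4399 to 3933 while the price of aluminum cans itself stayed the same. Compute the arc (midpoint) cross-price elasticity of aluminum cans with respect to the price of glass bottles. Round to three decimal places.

ΔQ_A = 3933 − 4399 = -466; ΔP_B = 46.8 − 61.51 = -14.71.
Midpoints: Q̄_A = 4166.0, P̄_B = 54.16.
ε = (ΔQ_A/Q̄_A)/(ΔP_B/P̄_B) = (-466/4166.0)/(-14.71/54.16) ≈ 0.412.
ε > 0: aluminum cans and glass bottles are substitutes.

0.412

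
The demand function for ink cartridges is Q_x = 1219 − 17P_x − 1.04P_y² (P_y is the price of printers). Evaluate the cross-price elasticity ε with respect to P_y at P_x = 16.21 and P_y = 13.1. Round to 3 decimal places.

-0.467

At P_x = 16.21 and P_y = 13.1: Q_x = 764.956.
∂Q_x/∂P_y = -2.08P_y = -2.08(13.1) = -27.2480.
ε = (∂Q_x/∂P_y)(P_y/Q_x) = -27.2480 × (13.1/764.956) ≈ -0.467.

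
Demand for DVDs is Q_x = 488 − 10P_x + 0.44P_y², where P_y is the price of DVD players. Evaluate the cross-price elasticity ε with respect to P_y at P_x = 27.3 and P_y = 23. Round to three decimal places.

1.040

At P_x = 27.3 and P_y = 23: Q_x = 447.76.
∂Q_x/∂P_y = 0.88P_y = 0.88(23) = 20.2400.
ε = (∂Q_x/∂P_y)(P_y/Q_x) = 20.2400 × (23/447.76) ≈ 1.040.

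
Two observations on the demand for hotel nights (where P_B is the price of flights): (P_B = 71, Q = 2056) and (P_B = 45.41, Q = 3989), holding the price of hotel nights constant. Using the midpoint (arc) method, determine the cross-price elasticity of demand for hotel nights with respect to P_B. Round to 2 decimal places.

ΔQ_A = 3989 − 2056 = 1933; ΔP_B = 45.41 − 71 = -25.59.
Midpoints: Q̄_A = 3022.5, P̄_B = 58.20.
ε = (ΔQ_A/Q̄_A)/(ΔP_B/P̄_B) = (1933/3022.5)/(-25.59/58.20) ≈ -1.45.

-1.45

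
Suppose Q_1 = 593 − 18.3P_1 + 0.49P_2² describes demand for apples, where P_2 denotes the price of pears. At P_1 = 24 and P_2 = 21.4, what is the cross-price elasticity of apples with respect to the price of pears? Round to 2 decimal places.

1.19

At P_1 = 24 and P_2 = 21.4: Q_1 = 378.200.
∂Q_1/∂P_2 = 0.98P_2 = 0.98(21.4) = 20.9720.
ε = (∂Q_1/∂P_2)(P_2/Q_1) = 20.9720 × (21.4/378.200) ≈ 1.19.
ε > 0: substitutes.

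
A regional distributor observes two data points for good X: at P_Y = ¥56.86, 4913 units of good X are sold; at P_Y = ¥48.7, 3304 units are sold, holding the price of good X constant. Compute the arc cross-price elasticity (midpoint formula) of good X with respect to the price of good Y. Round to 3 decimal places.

2.533

ΔQ_X = 3304 − 4913 = -1609; ΔP_Y = 48.7 − 56.86 = -8.16.
Midpoints: Q̄_X = 4108.5, P̄_Y = 52.78.
ε = (ΔQ_X/Q̄_X)/(ΔP_Y/P̄_Y) = (-1609/4108.5)/(-8.16/52.78) ≈ 2.533.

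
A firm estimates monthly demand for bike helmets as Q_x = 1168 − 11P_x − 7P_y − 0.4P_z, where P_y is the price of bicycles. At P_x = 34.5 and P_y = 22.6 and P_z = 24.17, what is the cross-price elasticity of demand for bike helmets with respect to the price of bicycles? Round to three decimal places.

-0.255

At P_x = 34.5 and P_y = 22.6 and P_z = 24.17: Q_x = 620.632.
∂Q_x/∂P_y = -7.
ε = (∂Q_x/∂P_y)(P_y/Q_x) = -7 × (22.6/620.632) ≈ -0.255.
Since ε < 0, bike helmets and bicycles are complements.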